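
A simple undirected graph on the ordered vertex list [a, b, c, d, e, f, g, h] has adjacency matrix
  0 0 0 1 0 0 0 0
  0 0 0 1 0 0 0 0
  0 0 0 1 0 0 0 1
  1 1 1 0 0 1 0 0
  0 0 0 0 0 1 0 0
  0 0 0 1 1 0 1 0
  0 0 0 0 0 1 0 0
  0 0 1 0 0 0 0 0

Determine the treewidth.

1

A width-1 tree decomposition is:
Bags: B1 = {b, d}  B2 = {c, d}  B3 = {d, f}  B4 = {a, d}  B5 = {c, h}  B6 = {e, f}  B7 = {f, g}
Tree: B1–B2, B2–B3, B2–B4, B2–B5, B3–B6, B6–B7
The largest bag has 2 vertices, giving width 1; this decomposition certifies tw(G) ≤ 1. Any graph with an edge has treewidth ≥ 1, and G has the edge d–b. The upper and lower bounds meet at 1, so that is the treewidth.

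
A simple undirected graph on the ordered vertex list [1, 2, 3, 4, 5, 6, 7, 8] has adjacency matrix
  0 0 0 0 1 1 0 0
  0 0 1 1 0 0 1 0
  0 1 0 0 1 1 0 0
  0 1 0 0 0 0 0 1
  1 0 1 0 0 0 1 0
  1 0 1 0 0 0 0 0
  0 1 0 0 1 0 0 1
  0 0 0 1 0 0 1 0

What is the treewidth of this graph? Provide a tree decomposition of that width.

Every bag has size at most 3, so the width is 3 − 1 = 2 and tw(G) ≤ 2. For the lower bound, G contains the cycle 6–1–5–3–6, so G is not a forest; only forests have treewidth ≤ 1, hence tw(G) ≥ 2. Therefore the treewidth is 2.

Treewidth 2.
Bags: B1 = {1, 3, 6}  B2 = {1, 3, 5}  B3 = {2, 3, 5}  B4 = {2, 5, 7}  B5 = {2, 4, 7}  B6 = {4, 7, 8}
Tree: B1–B2, B2–B3, B3–B4, B4–B5, B5–B6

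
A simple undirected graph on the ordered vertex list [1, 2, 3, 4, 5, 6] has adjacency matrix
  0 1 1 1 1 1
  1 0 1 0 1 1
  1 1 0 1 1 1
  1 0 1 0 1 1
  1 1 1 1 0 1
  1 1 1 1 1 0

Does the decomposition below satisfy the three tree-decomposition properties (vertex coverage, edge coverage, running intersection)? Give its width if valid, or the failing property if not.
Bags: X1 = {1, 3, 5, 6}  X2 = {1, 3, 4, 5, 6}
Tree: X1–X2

A tree decomposition must satisfy three properties: every vertex lies in some bag; for every edge, both endpoints lie together in some bag; and for every vertex, the bags containing it form a connected subtree. Here vertex 2 appears in no bag, so the decomposition is invalid.

No — vertex 2 appears in no bag.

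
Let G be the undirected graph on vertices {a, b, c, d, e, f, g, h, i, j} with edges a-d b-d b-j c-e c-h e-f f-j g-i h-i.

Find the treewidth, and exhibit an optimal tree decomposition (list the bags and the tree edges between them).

Treewidth 1.
One optimal decomposition is:
Bags: B1 = {a, d}  B2 = {b, d}  B3 = {b, j}  B4 = {f, j}  B5 = {e, f}  B6 = {c, e}  B7 = {c, h}  B8 = {h, i}  B9 = {g, i}
Tree: B1–B2, B2–B3, B3–B4, B4–B5, B5–B6, B6–B7, B7–B8, B8–B9

The largest bag has 2 vertices, giving width 1; this decomposition certifies tw(G) ≤ 1. Since G has at least one edge (e.g. a–d), it is not an edgeless graph, so tw(G) ≥ 1. Therefore the treewidth is 1.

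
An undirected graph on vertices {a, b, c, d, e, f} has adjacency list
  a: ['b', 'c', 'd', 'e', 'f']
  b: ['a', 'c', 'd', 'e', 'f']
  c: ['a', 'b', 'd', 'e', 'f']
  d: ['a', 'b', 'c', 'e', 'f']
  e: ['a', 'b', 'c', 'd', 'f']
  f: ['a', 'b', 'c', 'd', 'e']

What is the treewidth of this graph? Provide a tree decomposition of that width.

A single bag containing all 6 vertices is trivially a valid decomposition of width 5. For the lower bound, the 6 vertices {a, b, c, d, e, f} are pairwise adjacent, and any tree decomposition puts a clique entirely inside one bag — forcing width ≥ 5. Combining the bounds, tw(G) = 5.

Treewidth 5.
One such decomposition:
Bags: B1 = {a, b, c, d, e, f}
Tree: (single bag)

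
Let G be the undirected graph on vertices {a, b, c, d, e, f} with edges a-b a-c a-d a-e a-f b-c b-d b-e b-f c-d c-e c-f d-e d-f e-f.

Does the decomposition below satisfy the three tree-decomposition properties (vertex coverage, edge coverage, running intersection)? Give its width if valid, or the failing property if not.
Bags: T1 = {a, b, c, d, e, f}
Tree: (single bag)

Yes; width 5.

Every vertex of G appears in some bag (union = {a, b, c, d, e, f}); every edge is covered by a bag; and for each vertex v the set of bags containing v is connected in the bag tree. The decomposition is therefore valid. The largest bag has 6 vertices, so the width is 5.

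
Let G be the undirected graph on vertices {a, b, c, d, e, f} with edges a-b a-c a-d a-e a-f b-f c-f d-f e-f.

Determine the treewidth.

2

A width-2 tree decomposition is:
Bags: B1 = {a, d, f}  B2 = {a, b, f}  B3 = {a, c, f}  B4 = {a, e, f}
Tree: B1–B2, B2–B3, B3–B4
Every bag has size at most 3, so the width is 3 − 1 = 2 and tw(G) ≤ 2. On the other hand G contains the 3-clique {a, d, f}. A clique must lie in a single bag of any decomposition, so no decomposition can have width below 2. The upper and lower bounds meet at 2, so that is the treewidth.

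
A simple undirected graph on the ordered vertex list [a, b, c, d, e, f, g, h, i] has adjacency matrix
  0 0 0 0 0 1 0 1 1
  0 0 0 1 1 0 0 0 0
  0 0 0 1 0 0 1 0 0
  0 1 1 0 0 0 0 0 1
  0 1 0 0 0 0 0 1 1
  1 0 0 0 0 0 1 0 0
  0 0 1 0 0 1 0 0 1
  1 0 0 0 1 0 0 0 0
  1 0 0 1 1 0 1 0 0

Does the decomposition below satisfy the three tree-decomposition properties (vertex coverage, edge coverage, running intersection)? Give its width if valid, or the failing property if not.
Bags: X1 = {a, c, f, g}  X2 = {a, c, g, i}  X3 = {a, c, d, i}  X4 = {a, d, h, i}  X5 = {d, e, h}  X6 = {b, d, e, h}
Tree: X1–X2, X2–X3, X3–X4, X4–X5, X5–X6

A tree decomposition must satisfy three properties: every vertex lies in some bag; for every edge, both endpoints lie together in some bag; and for every vertex, the bags containing it form a connected subtree. Here edge (i,e) lies in no bag, so the decomposition is invalid.

No — edge (i,e) lies in no bag.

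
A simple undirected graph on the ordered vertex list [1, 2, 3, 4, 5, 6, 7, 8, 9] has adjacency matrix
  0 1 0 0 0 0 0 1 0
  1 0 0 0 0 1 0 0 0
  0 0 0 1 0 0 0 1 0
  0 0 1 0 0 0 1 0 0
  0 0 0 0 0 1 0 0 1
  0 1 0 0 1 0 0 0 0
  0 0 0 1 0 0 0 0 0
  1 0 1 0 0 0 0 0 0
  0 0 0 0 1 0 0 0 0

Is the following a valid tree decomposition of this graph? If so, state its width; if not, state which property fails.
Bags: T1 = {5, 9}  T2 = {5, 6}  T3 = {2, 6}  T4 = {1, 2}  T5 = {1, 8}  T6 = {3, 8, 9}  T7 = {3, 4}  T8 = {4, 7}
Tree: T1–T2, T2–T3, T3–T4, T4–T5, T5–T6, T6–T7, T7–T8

No — bags containing vertex 9 are not connected in the tree.

A tree decomposition must satisfy three properties: every vertex lies in some bag; for every edge, both endpoints lie together in some bag; and for every vertex, the bags containing it form a connected subtree. Here bags containing vertex 9 are not connected in the tree, so the decomposition is invalid.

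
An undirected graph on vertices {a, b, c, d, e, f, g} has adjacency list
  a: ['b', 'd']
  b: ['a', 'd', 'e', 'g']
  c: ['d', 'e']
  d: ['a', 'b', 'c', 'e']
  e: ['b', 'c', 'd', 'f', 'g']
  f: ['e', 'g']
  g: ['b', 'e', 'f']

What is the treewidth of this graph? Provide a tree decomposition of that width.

Every bag has size at most 3, so the width is 3 − 1 = 2 and tw(G) ≤ 2. On the other hand G contains the 3-clique {c, d, e}. A clique must lie in a single bag of any decomposition, so no decomposition can have width below 2. Therefore the treewidth is 2.

Treewidth 2.
One optimal decomposition is:
Bags: B1 = {c, d, e}  B2 = {b, d, e}  B3 = {b, e, g}  B4 = {a, b, d}  B5 = {e, f, g}
Tree: B1–B2, B2–B3, B2–B4, B3–B5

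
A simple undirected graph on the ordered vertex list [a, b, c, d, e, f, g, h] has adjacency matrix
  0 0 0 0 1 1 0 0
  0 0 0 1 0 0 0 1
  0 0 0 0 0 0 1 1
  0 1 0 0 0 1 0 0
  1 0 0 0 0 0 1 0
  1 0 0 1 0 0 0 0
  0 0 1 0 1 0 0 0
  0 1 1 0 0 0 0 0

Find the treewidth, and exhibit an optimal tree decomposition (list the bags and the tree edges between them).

Each bag holds 3 vertices, so the decomposition has width 2, which upper-bounds the treewidth. For the lower bound, G contains the cycle h–b–d–f–a–e–g–c–h, so G is not a forest; only forests have treewidth ≤ 1, hence tw(G) ≥ 2. Therefore the treewidth is 2.

Treewidth 2.
One optimal decomposition is:
Bags: B1 = {b, d, h}  B2 = {d, f, h}  B3 = {a, f, h}  B4 = {a, e, h}  B5 = {e, g, h}  B6 = {c, g, h}
Tree: B1–B2, B2–B3, B3–B4, B4–B5, B5–B6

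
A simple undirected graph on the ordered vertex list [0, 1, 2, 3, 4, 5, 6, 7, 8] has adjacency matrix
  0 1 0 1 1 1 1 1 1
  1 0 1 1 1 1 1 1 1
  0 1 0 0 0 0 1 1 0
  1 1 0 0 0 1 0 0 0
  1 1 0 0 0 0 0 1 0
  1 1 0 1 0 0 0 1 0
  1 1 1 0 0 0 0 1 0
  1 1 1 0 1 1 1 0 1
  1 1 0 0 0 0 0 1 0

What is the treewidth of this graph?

A width-3 tree decomposition is:
Bags: B1 = {0, 1, 6, 7}  B2 = {0, 1, 4, 7}  B3 = {0, 1, 7, 8}  B4 = {0, 1, 5, 7}  B5 = {1, 2, 6, 7}  B6 = {0, 1, 3, 5}
Tree: B1–B2, B2–B3, B2–B4, B1–B5, B4–B6
Each bag holds 4 vertices, so the decomposition has width 3, which upper-bounds the treewidth. Conversely, {0, 1, 3, 5} is a clique of size 4, and the vertices of any clique must share a bag in every tree decomposition; so some bag has ≥ 4 vertices and tw(G) ≥ 3. Combining the bounds, tw(G) = 3.

3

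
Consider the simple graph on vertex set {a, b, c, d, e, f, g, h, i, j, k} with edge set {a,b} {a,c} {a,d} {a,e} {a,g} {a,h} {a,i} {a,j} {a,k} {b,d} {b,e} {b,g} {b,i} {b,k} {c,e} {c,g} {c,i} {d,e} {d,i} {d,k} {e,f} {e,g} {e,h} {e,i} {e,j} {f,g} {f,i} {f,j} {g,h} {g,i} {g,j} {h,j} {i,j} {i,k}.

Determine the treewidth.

A width-4 tree decomposition is:
Bags: B1 = {a, e, g, i, j}  B2 = {a, e, g, h, j}  B3 = {a, b, e, g, i}  B4 = {a, c, e, g, i}  B5 = {a, b, d, e, i}  B6 = {a, b, d, i, k}  B7 = {e, f, g, i, j}
Tree: B1–B2, B1–B3, B1–B4, B3–B5, B5–B6, B1–B7
Each bag holds 5 vertices, so the decomposition has width 4, which upper-bounds the treewidth. For the lower bound, the 5 vertices {a, e, g, h, j} are pairwise adjacent, and any tree decomposition puts a clique entirely inside one bag — forcing width ≥ 4. Therefore the treewidth is 4.

4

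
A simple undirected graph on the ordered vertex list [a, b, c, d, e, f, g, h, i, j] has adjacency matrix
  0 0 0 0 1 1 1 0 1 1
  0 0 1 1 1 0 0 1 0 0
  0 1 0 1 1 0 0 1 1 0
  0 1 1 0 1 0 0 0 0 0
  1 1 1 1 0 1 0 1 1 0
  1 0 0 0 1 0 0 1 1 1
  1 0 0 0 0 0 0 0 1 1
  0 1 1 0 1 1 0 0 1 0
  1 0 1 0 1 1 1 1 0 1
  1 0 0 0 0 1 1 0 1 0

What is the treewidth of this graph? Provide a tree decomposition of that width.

Treewidth 3.
Bags: B1 = {a, e, f, i}  B2 = {a, f, i, j}  B3 = {e, f, h, i}  B4 = {c, e, h, i}  B5 = {b, c, e, h}  B6 = {b, c, d, e}  B7 = {a, g, i, j}
Tree: B1–B2, B1–B3, B3–B4, B4–B5, B5–B6, B2–B7

Every bag has size at most 4, so the width is 4 − 1 = 3 and tw(G) ≤ 3. For the lower bound, the 4 vertices {b, c, d, e} are pairwise adjacent, and any tree decomposition puts a clique entirely inside one bag — forcing width ≥ 3. The upper and lower bounds meet at 3, so that is the treewidth.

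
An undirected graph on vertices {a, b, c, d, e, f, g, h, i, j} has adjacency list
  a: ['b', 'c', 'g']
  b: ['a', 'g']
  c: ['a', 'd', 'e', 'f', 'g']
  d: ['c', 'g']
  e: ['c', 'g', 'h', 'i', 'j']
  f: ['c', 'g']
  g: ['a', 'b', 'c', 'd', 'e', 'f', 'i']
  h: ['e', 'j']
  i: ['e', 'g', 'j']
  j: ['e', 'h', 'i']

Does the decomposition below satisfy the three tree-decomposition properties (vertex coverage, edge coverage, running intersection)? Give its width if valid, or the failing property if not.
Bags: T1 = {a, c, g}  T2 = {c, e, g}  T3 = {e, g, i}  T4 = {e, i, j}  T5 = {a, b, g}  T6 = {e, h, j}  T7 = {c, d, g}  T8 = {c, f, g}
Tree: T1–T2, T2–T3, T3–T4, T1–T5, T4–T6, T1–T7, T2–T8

Every vertex of G appears in some bag (union = {a, b, c, d, e, f, g, h, i, j}); every edge is covered by a bag; and for each vertex v the set of bags containing v is connected in the bag tree. The decomposition is therefore valid. The largest bag has 3 vertices, so the width is 2.

Yes; width 2.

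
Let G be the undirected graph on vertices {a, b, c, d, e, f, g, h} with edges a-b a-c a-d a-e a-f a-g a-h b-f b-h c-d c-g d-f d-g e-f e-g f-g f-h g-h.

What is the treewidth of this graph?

3

A width-3 tree decomposition is:
Bags: B1 = {a, d, f, g}  B2 = {a, c, d, g}  B3 = {a, f, g, h}  B4 = {a, b, f, h}  B5 = {a, e, f, g}
Tree: B1–B2, B1–B3, B3–B4, B1–B5
Every bag has size at most 4, so the width is 4 − 1 = 3 and tw(G) ≤ 3. For the lower bound, the 4 vertices {a, c, d, g} are pairwise adjacent, and any tree decomposition puts a clique entirely inside one bag — forcing width ≥ 3. Combining the bounds, tw(G) = 3.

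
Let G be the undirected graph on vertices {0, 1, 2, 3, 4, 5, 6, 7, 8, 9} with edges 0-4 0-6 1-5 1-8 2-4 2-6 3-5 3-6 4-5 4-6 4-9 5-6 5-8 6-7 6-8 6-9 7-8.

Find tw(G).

2

A width-2 tree decomposition is:
Bags: B1 = {0, 4, 6}  B2 = {4, 5, 6}  B3 = {5, 6, 8}  B4 = {3, 5, 6}  B5 = {1, 5, 8}  B6 = {4, 6, 9}  B7 = {2, 4, 6}  B8 = {6, 7, 8}
Tree: B1–B2, B2–B3, B3–B4, B3–B5, B2–B6, B2–B7, B3–B8
Every bag has size at most 3, so the width is 3 − 1 = 2 and tw(G) ≤ 2. For the lower bound, the 3 vertices {1, 5, 8} are pairwise adjacent, and any tree decomposition puts a clique entirely inside one bag — forcing width ≥ 2. Hence tw(G) = 2 exactly.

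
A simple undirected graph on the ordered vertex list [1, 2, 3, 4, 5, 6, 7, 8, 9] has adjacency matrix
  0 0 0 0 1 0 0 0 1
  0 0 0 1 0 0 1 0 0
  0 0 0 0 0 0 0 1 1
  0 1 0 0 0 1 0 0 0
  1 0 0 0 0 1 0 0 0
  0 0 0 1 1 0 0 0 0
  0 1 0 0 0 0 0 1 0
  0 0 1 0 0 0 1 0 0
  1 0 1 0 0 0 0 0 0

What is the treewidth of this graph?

2

A width-2 tree decomposition is:
Bags: B1 = {2, 4, 6}  B2 = {2, 5, 6}  B3 = {1, 2, 5}  B4 = {1, 2, 9}  B5 = {2, 3, 9}  B6 = {2, 3, 8}  B7 = {2, 7, 8}
Tree: B1–B2, B2–B3, B3–B4, B4–B5, B5–B6, B6–B7
The largest bag has 3 vertices, giving width 2; this decomposition certifies tw(G) ≤ 2. The edges 2–4–6–5–1–9–3–8–7–2 form a cycle, so G is not a tree and its treewidth is at least 2. Hence tw(G) = 2 exactly.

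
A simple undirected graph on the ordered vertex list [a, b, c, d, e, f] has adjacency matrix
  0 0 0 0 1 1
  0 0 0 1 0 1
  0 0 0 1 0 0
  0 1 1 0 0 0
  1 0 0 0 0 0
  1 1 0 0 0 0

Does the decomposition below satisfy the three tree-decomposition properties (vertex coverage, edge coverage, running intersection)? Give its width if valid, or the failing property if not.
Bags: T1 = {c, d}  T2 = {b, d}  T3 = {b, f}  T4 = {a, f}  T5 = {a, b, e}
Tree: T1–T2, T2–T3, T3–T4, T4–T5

No — bags containing vertex b are not connected in the tree.

A tree decomposition must satisfy three properties: every vertex lies in some bag; for every edge, both endpoints lie together in some bag; and for every vertex, the bags containing it form a connected subtree. Here bags containing vertex b are not connected in the tree, so the decomposition is invalid.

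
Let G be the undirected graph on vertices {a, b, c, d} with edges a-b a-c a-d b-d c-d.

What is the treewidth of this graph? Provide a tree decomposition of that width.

Every bag has size at most 3, so the width is 3 − 1 = 2 and tw(G) ≤ 2. On the other hand G contains the 3-clique {a, c, d}. A clique must lie in a single bag of any decomposition, so no decomposition can have width below 2. Therefore the treewidth is 2.

Treewidth 2.
One optimal decomposition is:
Bags: B1 = {a, c, d}  B2 = {a, b, d}
Tree: B1–B2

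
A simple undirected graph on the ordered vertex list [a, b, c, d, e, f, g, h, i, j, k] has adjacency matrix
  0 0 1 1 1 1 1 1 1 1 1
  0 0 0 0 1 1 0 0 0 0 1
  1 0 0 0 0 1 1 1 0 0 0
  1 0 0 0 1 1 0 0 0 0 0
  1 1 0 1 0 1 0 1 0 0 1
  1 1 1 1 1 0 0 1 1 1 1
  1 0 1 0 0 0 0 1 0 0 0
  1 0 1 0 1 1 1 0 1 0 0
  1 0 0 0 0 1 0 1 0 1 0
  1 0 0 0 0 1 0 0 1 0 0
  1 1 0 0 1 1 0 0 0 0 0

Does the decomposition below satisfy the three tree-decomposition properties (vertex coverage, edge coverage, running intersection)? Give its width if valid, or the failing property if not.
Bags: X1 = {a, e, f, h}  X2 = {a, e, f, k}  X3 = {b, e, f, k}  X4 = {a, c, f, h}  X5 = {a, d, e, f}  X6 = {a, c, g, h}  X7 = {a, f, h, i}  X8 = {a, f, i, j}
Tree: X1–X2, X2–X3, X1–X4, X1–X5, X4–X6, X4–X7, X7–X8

Checking the three conditions: (i) the bags cover all of {a, b, c, d, e, f, g, h, i, j, k}; (ii) for each edge, some bag contains both endpoints; (iii) the bags containing any fixed vertex form a subtree. All hold, so the decomposition is valid with width 4 − 1 = 3.

Yes; width 3.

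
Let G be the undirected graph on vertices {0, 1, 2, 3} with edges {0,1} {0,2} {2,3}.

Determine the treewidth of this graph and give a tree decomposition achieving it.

Every bag has size at most 2, so the width is 2 − 1 = 1 and tw(G) ≤ 1. Any graph with an edge has treewidth ≥ 1, and G has the edge 1–0. Therefore the treewidth is 1.

Treewidth 1.
One such decomposition:
Bags: B1 = {0, 1}  B2 = {0, 2}  B3 = {2, 3}
Tree: B1–B2, B2–B3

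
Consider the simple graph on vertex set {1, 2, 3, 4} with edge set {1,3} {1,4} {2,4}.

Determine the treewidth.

1

A width-1 tree decomposition is:
Bags: B1 = {2, 4}  B2 = {1, 4}  B3 = {1, 3}
Tree: B1–B2, B2–B3
Each bag holds 2 vertices, so the decomposition has width 1, which upper-bounds the treewidth. G has an edge, so its treewidth is at least 1. Combining the bounds, tw(G) = 1.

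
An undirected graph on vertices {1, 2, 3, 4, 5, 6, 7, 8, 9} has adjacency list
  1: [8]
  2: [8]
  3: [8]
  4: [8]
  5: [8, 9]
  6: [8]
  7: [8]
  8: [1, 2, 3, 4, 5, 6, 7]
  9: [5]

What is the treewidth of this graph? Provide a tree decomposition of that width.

Each bag holds 2 vertices, so the decomposition has width 1, which upper-bounds the treewidth. Any graph with an edge has treewidth ≥ 1, and G has the edge 3–8. Therefore the treewidth is 1.

Treewidth 1.
One such decomposition:
Bags: B1 = {3, 8}  B2 = {4, 8}  B3 = {5, 8}  B4 = {7, 8}  B5 = {1, 8}  B6 = {5, 9}  B7 = {2, 8}  B8 = {6, 8}
Tree: B1–B2, B2–B3, B2–B4, B4–B5, B3–B6, B1–B7, B7–B8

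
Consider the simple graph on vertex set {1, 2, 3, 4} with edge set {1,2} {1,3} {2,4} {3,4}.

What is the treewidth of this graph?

A width-2 tree decomposition is:
Bags: B1 = {1, 2, 3}  B2 = {2, 3, 4}
Tree: B1–B2
The largest bag has 3 vertices, giving width 2; this decomposition certifies tw(G) ≤ 2. For the lower bound, G contains the cycle 2–1–3–4–2, so G is not a forest; only forests have treewidth ≤ 1, hence tw(G) ≥ 2. Combining the bounds, tw(G) = 2.

2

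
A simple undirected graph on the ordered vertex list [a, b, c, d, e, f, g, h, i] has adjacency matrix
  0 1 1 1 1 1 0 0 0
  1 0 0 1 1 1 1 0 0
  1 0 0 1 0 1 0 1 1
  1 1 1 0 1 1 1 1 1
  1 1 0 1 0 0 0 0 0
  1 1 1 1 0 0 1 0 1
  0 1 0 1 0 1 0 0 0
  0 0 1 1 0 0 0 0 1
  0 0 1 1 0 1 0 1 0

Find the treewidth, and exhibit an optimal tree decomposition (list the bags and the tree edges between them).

Treewidth 3.
Bags: B1 = {a, c, d, f}  B2 = {c, d, f, i}  B3 = {c, d, h, i}  B4 = {a, b, d, f}  B5 = {b, d, f, g}  B6 = {a, b, d, e}
Tree: B1–B2, B2–B3, B1–B4, B4–B5, B4–B6

Each bag holds 4 vertices, so the decomposition has width 3, which upper-bounds the treewidth. Conversely, {a, b, d, e} is a clique of size 4, and the vertices of any clique must share a bag in every tree decomposition; so some bag has ≥ 4 vertices and tw(G) ≥ 3. Hence tw(G) = 3 exactly.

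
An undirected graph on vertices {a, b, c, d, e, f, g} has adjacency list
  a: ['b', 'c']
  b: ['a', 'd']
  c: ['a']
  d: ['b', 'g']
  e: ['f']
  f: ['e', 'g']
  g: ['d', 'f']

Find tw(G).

1

A width-1 tree decomposition is:
Bags: B1 = {e, f}  B2 = {f, g}  B3 = {d, g}  B4 = {b, d}  B5 = {a, b}  B6 = {a, c}
Tree: B1–B2, B2–B3, B3–B4, B4–B5, B5–B6
Each bag holds 2 vertices, so the decomposition has width 1, which upper-bounds the treewidth. Since G has at least one edge (e.g. e–f), it is not an edgeless graph, so tw(G) ≥ 1. Combining the bounds, tw(G) = 1.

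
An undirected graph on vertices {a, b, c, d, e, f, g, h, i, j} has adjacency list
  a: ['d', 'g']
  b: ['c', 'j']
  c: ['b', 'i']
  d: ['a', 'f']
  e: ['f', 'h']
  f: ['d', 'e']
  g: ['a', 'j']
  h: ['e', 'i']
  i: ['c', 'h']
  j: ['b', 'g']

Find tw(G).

A width-2 tree decomposition is:
Bags: B1 = {b, g, j}  B2 = {a, b, g}  B3 = {a, b, d}  B4 = {b, d, f}  B5 = {b, e, f}  B6 = {b, e, h}  B7 = {b, h, i}  B8 = {b, c, i}
Tree: B1–B2, B2–B3, B3–B4, B4–B5, B5–B6, B6–B7, B7–B8
Every bag has size at most 3, so the width is 3 − 1 = 2 and tw(G) ≤ 2. Since b–j–g–a–d–f–e–h–i–c–b is a cycle in G, G is not acyclic. Forests are exactly the graphs of treewidth ≤ 1, so tw(G) ≥ 2. Therefore the treewidth is 2.

2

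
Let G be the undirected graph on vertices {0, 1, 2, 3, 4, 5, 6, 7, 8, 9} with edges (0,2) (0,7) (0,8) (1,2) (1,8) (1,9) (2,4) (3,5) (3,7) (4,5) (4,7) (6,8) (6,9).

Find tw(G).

2

A width-2 tree decomposition is:
Bags: B1 = {3, 4, 5}  B2 = {3, 4, 7}  B3 = {2, 4, 7}  B4 = {0, 2, 7}  B5 = {0, 1, 2}  B6 = {0, 1, 8}  B7 = {1, 8, 9}  B8 = {6, 8, 9}
Tree: B1–B2, B2–B3, B3–B4, B4–B5, B5–B6, B6–B7, B7–B8
The largest bag has 3 vertices, giving width 2; this decomposition certifies tw(G) ≤ 2. The edges 5–3–7–4–5 form a cycle, so G is not a tree and its treewidth is at least 2. Hence tw(G) = 2 exactly.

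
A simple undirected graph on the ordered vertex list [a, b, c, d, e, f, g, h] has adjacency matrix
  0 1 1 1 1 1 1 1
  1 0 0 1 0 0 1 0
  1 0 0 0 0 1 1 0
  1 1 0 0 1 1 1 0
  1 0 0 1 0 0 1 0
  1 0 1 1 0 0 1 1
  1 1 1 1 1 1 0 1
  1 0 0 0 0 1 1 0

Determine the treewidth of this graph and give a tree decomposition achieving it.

Every bag has size at most 4, so the width is 4 − 1 = 3 and tw(G) ≤ 3. On the other hand G contains the 4-clique {a, d, e, g}. A clique must lie in a single bag of any decomposition, so no decomposition can have width below 3. Combining the bounds, tw(G) = 3.

Treewidth 3.
One optimal decomposition is:
Bags: B1 = {a, d, f, g}  B2 = {a, f, g, h}  B3 = {a, b, d, g}  B4 = {a, c, f, g}  B5 = {a, d, e, g}
Tree: B1–B2, B1–B3, B1–B4, B1–B5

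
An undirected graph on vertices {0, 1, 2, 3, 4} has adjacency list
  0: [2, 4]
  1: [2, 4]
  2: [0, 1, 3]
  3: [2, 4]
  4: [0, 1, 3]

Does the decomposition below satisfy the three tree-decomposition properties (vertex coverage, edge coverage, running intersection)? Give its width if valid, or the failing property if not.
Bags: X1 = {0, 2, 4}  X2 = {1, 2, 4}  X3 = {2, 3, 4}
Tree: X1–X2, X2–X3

Vertex coverage: the bags together contain {0, 1, 2, 3, 4}, the full vertex set. Edge coverage: each edge of G has both endpoints in at least one bag. Running intersection: for every vertex, the bags containing it form a connected subtree. All three properties hold, so this is a valid tree decomposition of width max|bag| − 1 = 2, and hence tw(G) ≤ 2.

Yes; width 2.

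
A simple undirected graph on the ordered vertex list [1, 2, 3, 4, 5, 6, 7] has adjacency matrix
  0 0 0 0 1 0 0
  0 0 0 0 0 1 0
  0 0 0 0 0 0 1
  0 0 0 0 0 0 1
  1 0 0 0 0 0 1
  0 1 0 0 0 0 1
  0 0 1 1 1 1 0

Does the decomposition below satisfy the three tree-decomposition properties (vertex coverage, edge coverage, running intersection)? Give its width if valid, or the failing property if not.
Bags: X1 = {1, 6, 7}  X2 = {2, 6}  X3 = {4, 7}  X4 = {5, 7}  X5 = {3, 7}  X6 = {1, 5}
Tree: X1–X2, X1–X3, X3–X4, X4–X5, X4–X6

No — bags containing vertex 1 are not connected in the tree.

A tree decomposition must satisfy three properties: every vertex lies in some bag; for every edge, both endpoints lie together in some bag; and for every vertex, the bags containing it form a connected subtree. Here bags containing vertex 1 are not connected in the tree, so the decomposition is invalid.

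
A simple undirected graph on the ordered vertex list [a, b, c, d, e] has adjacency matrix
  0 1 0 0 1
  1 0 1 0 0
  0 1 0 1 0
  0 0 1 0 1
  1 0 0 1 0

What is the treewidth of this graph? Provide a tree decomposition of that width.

Each bag holds 3 vertices, so the decomposition has width 2, which upper-bounds the treewidth. The edges e–d–c–b–a–e form a cycle, so G is not a tree and its treewidth is at least 2. Hence tw(G) = 2 exactly.

Treewidth 2.
Bags: B1 = {c, d, e}  B2 = {b, c, e}  B3 = {a, b, e}
Tree: B1–B2, B2–B3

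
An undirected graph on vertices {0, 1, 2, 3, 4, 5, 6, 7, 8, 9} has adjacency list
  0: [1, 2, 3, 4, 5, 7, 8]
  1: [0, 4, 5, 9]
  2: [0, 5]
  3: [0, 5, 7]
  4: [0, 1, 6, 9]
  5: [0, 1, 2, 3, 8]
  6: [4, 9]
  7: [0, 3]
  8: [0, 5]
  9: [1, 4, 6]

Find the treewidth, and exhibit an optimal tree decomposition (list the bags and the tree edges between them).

Every bag has size at most 3, so the width is 3 − 1 = 2 and tw(G) ≤ 2. Conversely, {0, 1, 4} is a clique of size 3, and the vertices of any clique must share a bag in every tree decomposition; so some bag has ≥ 3 vertices and tw(G) ≥ 2. Combining the bounds, tw(G) = 2.

Treewidth 2.
Bags: B1 = {0, 1, 5}  B2 = {0, 3, 5}  B3 = {0, 3, 7}  B4 = {0, 1, 4}  B5 = {0, 5, 8}  B6 = {1, 4, 9}  B7 = {4, 6, 9}  B8 = {0, 2, 5}
Tree: B1–B2, B2–B3, B1–B4, B1–B5, B4–B6, B6–B7, B5–B8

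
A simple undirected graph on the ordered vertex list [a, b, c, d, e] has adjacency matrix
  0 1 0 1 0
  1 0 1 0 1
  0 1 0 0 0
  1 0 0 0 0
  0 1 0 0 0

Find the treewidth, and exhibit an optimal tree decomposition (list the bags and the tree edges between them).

Treewidth 1.
One optimal decomposition is:
Bags: B1 = {a, b}  B2 = {b, e}  B3 = {a, d}  B4 = {b, c}
Tree: B1–B2, B1–B3, B2–B4

Every bag has size at most 2, so the width is 2 − 1 = 1 and tw(G) ≤ 1. Since G has at least one edge (e.g. b–a), it is not an edgeless graph, so tw(G) ≥ 1. Therefore the treewidth is 1.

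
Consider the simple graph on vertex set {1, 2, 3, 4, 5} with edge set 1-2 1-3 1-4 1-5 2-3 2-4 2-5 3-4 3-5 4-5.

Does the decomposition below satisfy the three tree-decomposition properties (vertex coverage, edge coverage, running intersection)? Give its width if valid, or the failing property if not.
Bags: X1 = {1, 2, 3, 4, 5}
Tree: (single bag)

Checking the three conditions: (i) the bags cover all of {1, 2, 3, 4, 5}; (ii) for each edge, some bag contains both endpoints; (iii) the bags containing any fixed vertex form a subtree. All hold, so the decomposition is valid with width 5 − 1 = 4.

Yes; width 4.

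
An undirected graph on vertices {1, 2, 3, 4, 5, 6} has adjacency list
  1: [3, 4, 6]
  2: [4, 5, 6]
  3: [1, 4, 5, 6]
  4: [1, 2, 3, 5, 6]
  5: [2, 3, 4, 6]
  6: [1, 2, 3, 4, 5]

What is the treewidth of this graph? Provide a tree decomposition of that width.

Every bag has size at most 4, so the width is 4 − 1 = 3 and tw(G) ≤ 3. Conversely, {2, 4, 5, 6} is a clique of size 4, and the vertices of any clique must share a bag in every tree decomposition; so some bag has ≥ 4 vertices and tw(G) ≥ 3. Therefore the treewidth is 3.

Treewidth 3.
Bags: B1 = {3, 4, 5, 6}  B2 = {2, 4, 5, 6}  B3 = {1, 3, 4, 6}
Tree: B1–B2, B1–B3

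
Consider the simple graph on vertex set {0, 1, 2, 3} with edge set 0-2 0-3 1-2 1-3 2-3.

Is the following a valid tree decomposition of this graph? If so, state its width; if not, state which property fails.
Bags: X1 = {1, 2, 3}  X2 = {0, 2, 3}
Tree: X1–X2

Yes; width 2.

Every vertex of G appears in some bag (union = {0, 1, 2, 3}); every edge is covered by a bag; and for each vertex v the set of bags containing v is connected in the bag tree. The decomposition is therefore valid. The largest bag has 3 vertices, so the width is 2.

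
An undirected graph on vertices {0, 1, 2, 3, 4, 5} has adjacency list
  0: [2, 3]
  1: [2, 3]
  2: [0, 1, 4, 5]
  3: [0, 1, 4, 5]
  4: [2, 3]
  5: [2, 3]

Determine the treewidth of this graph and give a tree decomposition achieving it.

Each bag holds 3 vertices, so the decomposition has width 2, which upper-bounds the treewidth. Since 2–4–3–0–2 is a cycle in G, G is not acyclic. Forests are exactly the graphs of treewidth ≤ 1, so tw(G) ≥ 2. Combining the bounds, tw(G) = 2.

Treewidth 2.
One optimal decomposition is:
Bags: B1 = {2, 3, 4}  B2 = {0, 2, 3}  B3 = {1, 2, 3}  B4 = {2, 3, 5}
Tree: B1–B2, B2–B3, B3–B4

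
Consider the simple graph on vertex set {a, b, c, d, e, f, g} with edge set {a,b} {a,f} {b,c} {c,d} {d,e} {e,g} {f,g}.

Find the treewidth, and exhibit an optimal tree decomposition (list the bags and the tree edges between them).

Every bag has size at most 3, so the width is 3 − 1 = 2 and tw(G) ≤ 2. For the lower bound, G contains the cycle a–b–c–d–e–g–f–a, so G is not a forest; only forests have treewidth ≤ 1, hence tw(G) ≥ 2. Combining the bounds, tw(G) = 2.

Treewidth 2.
Bags: B1 = {a, b, c}  B2 = {a, c, d}  B3 = {a, d, e}  B4 = {a, e, g}  B5 = {a, f, g}
Tree: B1–B2, B2–B3, B3–B4, B4–B5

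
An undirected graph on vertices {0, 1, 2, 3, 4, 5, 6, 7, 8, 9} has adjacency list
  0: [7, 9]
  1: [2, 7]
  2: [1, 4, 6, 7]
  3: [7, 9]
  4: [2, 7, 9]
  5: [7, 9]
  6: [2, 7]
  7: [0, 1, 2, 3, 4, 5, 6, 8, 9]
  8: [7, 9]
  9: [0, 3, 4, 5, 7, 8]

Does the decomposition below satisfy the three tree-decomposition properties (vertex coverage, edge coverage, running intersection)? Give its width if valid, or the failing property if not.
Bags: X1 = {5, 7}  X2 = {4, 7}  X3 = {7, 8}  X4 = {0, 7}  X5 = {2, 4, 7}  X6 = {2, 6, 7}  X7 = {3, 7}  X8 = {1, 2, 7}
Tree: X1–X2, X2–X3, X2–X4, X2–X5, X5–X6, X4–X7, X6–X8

No — vertex 9 appears in no bag.

A tree decomposition must satisfy three properties: every vertex lies in some bag; for every edge, both endpoints lie together in some bag; and for every vertex, the bags containing it form a connected subtree. Here vertex 9 appears in no bag, so the decomposition is invalid.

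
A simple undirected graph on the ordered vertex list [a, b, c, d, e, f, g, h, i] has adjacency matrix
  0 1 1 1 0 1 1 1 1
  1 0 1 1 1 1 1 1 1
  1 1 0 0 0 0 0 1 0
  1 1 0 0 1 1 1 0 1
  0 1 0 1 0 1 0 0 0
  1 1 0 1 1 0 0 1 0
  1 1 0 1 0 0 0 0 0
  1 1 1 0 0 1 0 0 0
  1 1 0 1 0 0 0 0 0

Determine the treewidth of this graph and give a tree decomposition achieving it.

The largest bag has 4 vertices, giving width 3; this decomposition certifies tw(G) ≤ 3. For the lower bound, the 4 vertices {b, d, e, f} are pairwise adjacent, and any tree decomposition puts a clique entirely inside one bag — forcing width ≥ 3. Therefore the treewidth is 3.

Treewidth 3.
Bags: B1 = {a, b, d, i}  B2 = {a, b, d, g}  B3 = {a, b, d, f}  B4 = {a, b, f, h}  B5 = {b, d, e, f}  B6 = {a, b, c, h}
Tree: B1–B2, B2–B3, B3–B4, B3–B5, B4–B6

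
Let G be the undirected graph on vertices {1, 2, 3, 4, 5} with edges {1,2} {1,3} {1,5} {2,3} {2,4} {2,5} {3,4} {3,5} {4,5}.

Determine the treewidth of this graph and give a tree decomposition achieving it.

Treewidth 3.
Bags: B1 = {2, 3, 4, 5}  B2 = {1, 2, 3, 5}
Tree: B1–B2

The largest bag has 4 vertices, giving width 3; this decomposition certifies tw(G) ≤ 3. Conversely, {1, 2, 3, 5} is a clique of size 4, and the vertices of any clique must share a bag in every tree decomposition; so some bag has ≥ 4 vertices and tw(G) ≥ 3. The upper and lower bounds meet at 3, so that is the treewidth.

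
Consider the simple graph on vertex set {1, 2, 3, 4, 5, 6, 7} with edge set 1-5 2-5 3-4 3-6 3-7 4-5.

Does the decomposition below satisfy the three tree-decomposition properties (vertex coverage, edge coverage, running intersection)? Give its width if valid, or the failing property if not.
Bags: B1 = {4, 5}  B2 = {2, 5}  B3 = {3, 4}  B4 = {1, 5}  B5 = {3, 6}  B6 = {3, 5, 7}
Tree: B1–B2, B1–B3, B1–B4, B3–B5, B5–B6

No — bags containing vertex 5 are not connected in the tree.

A tree decomposition must satisfy three properties: every vertex lies in some bag; for every edge, both endpoints lie together in some bag; and for every vertex, the bags containing it form a connected subtree. Here bags containing vertex 5 are not connected in the tree, so the decomposition is invalid.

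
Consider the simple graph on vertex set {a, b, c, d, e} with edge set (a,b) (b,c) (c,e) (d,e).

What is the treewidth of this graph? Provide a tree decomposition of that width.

Treewidth 1.
Bags: B1 = {a, b}  B2 = {b, c}  B3 = {c, e}  B4 = {d, e}
Tree: B1–B2, B2–B3, B3–B4

Every bag has size at most 2, so the width is 2 − 1 = 1 and tw(G) ≤ 1. Since G has at least one edge (e.g. a–b), it is not an edgeless graph, so tw(G) ≥ 1. The upper and lower bounds meet at 1, so that is the treewidth.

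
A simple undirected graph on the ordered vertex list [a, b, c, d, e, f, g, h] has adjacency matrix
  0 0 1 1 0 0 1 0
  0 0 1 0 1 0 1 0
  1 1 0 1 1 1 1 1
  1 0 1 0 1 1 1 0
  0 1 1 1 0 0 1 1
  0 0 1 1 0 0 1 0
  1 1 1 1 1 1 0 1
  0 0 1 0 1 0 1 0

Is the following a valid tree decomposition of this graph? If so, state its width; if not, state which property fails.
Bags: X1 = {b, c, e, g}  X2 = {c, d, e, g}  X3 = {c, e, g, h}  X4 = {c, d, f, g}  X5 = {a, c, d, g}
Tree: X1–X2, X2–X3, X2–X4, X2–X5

Yes; width 3.

Checking the three conditions: (i) the bags cover all of {a, b, c, d, e, f, g, h}; (ii) for each edge, some bag contains both endpoints; (iii) the bags containing any fixed vertex form a subtree. All hold, so the decomposition is valid with width 4 − 1 = 3.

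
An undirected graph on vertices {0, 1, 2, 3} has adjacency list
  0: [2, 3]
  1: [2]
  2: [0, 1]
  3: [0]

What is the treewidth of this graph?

A width-1 tree decomposition is:
Bags: B1 = {0, 3}  B2 = {0, 2}  B3 = {1, 2}
Tree: B1–B2, B2–B3
Every bag has size at most 2, so the width is 2 − 1 = 1 and tw(G) ≤ 1. Since G has at least one edge (e.g. 3–0), it is not an edgeless graph, so tw(G) ≥ 1. The upper and lower bounds meet at 1, so that is the treewidth.

1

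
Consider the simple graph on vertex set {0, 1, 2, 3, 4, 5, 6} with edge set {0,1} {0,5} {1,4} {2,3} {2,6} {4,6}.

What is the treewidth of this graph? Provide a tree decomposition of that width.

Each bag holds 2 vertices, so the decomposition has width 1, which upper-bounds the treewidth. G has an edge, so its treewidth is at least 1. The upper and lower bounds meet at 1, so that is the treewidth.

Treewidth 1.
One such decomposition:
Bags: B1 = {2, 3}  B2 = {2, 6}  B3 = {4, 6}  B4 = {1, 4}  B5 = {0, 1}  B6 = {0, 5}
Tree: B1–B2, B2–B3, B3–B4, B4–B5, B5–B6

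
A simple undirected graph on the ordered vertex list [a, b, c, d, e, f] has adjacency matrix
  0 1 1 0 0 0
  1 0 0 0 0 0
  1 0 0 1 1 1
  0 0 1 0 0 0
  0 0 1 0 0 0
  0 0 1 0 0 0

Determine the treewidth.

1

A width-1 tree decomposition is:
Bags: B1 = {c, f}  B2 = {c, d}  B3 = {a, c}  B4 = {c, e}  B5 = {a, b}
Tree: B1–B2, B1–B3, B1–B4, B3–B5
The largest bag has 2 vertices, giving width 1; this decomposition certifies tw(G) ≤ 1. Any graph with an edge has treewidth ≥ 1, and G has the edge c–f. Combining the bounds, tw(G) = 1.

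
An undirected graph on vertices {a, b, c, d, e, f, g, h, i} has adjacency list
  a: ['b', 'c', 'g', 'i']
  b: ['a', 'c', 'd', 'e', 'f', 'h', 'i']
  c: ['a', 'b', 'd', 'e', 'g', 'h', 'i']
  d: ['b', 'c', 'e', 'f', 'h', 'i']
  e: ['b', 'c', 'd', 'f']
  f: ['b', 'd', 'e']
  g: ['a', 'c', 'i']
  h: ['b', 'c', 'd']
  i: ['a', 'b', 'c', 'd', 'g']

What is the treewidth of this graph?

3

A width-3 tree decomposition is:
Bags: B1 = {b, c, d, i}  B2 = {b, c, d, h}  B3 = {a, b, c, i}  B4 = {b, c, d, e}  B5 = {a, c, g, i}  B6 = {b, d, e, f}
Tree: B1–B2, B1–B3, B1–B4, B3–B5, B4–B6
Each bag holds 4 vertices, so the decomposition has width 3, which upper-bounds the treewidth. Conversely, {a, c, g, i} is a clique of size 4, and the vertices of any clique must share a bag in every tree decomposition; so some bag has ≥ 4 vertices and tw(G) ≥ 3. Hence tw(G) = 3 exactly.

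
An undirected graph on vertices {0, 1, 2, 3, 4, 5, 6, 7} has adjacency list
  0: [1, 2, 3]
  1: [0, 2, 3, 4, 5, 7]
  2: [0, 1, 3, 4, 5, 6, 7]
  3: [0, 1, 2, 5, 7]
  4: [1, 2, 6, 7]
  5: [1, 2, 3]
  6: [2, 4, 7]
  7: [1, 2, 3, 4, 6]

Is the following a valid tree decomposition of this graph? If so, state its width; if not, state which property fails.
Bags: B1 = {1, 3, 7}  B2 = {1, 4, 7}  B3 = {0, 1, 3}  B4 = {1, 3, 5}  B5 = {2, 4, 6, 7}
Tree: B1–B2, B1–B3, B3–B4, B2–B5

No — edge (3,2) lies in no bag.

A tree decomposition must satisfy three properties: every vertex lies in some bag; for every edge, both endpoints lie together in some bag; and for every vertex, the bags containing it form a connected subtree. Here edge (3,2) lies in no bag, so the decomposition is invalid.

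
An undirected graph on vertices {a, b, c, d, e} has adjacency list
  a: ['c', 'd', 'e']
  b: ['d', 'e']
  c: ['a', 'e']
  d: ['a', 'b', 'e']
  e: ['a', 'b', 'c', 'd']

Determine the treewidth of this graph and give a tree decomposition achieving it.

Treewidth 2.
One optimal decomposition is:
Bags: B1 = {a, d, e}  B2 = {a, c, e}  B3 = {b, d, e}
Tree: B1–B2, B1–B3

The largest bag has 3 vertices, giving width 2; this decomposition certifies tw(G) ≤ 2. Conversely, {a, d, e} is a clique of size 3, and the vertices of any clique must share a bag in every tree decomposition; so some bag has ≥ 3 vertices and tw(G) ≥ 2. The upper and lower bounds meet at 2, so that is the treewidth.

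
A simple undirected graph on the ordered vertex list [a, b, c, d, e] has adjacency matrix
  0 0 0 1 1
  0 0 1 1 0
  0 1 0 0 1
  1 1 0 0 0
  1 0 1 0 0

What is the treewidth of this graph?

A width-2 tree decomposition is:
Bags: B1 = {a, c, e}  B2 = {a, b, c}  B3 = {a, b, d}
Tree: B1–B2, B2–B3
The largest bag has 3 vertices, giving width 2; this decomposition certifies tw(G) ≤ 2. Since a–e–c–b–d–a is a cycle in G, G is not acyclic. Forests are exactly the graphs of treewidth ≤ 1, so tw(G) ≥ 2. Hence tw(G) = 2 exactly.

2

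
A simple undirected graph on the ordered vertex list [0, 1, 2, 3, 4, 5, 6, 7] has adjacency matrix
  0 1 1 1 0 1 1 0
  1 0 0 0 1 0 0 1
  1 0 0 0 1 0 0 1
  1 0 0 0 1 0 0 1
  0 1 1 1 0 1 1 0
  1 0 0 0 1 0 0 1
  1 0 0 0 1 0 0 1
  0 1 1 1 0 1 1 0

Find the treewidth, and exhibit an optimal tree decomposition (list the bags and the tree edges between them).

Treewidth 3.
One optimal decomposition is:
Bags: B1 = {0, 1, 4, 7}  B2 = {0, 2, 4, 7}  B3 = {0, 4, 6, 7}  B4 = {0, 3, 4, 7}  B5 = {0, 4, 5, 7}
Tree: B1–B2, B2–B3, B3–B4, B4–B5

Every bag has size at most 4, so the width is 4 − 1 = 3 and tw(G) ≤ 3. For the lower bound: the 4 vertex sets {0,1}, {2,7}, {4}, {6} are disjoint, each induces a connected subgraph, and every pair is joined by at least one edge of G. Contracting each set to a single vertex therefore yields K_{4} as a minor, and since treewidth is minor-monotone, tw(G) ≥ tw(K_{4}) = 3. Hence tw(G) = 3 exactly.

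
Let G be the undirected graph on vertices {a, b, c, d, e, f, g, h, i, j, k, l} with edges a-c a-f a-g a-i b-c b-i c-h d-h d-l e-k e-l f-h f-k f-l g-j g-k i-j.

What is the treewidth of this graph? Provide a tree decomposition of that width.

Each bag holds 4 vertices, so the decomposition has width 3, which upper-bounds the treewidth. For the lower bound: the 4 vertex sets {b,i,j}, {c}, {a}, {f,g,h,k} are disjoint, each induces a connected subgraph, and every pair is joined by at least one edge of G. Contracting each set to a single vertex therefore yields K_{4} as a minor, and since treewidth is minor-monotone, tw(G) ≥ tw(K_{4}) = 3. The upper and lower bounds meet at 3, so that is the treewidth.

Treewidth 3.
One optimal decomposition is:
Bags: B1 = {b, c, i, j}  B2 = {a, c, i, j}  B3 = {a, c, g, j}  B4 = {a, c, g, h}  B5 = {a, f, g, h}  B6 = {f, g, h, k}  B7 = {d, f, h, k}  B8 = {d, f, k, l}  B9 = {d, e, k, l}
Tree: B1–B2, B2–B3, B3–B4, B4–B5, B5–B6, B6–B7, B7–B8, B8–B9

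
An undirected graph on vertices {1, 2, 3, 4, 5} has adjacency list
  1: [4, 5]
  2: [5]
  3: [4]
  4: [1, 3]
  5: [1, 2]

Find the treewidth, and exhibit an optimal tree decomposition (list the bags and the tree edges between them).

The largest bag has 2 vertices, giving width 1; this decomposition certifies tw(G) ≤ 1. G has an edge, so its treewidth is at least 1. Therefore the treewidth is 1.

Treewidth 1.
One optimal decomposition is:
Bags: B1 = {2, 5}  B2 = {1, 5}  B3 = {1, 4}  B4 = {3, 4}
Tree: B1–B2, B2–B3, B3–B4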